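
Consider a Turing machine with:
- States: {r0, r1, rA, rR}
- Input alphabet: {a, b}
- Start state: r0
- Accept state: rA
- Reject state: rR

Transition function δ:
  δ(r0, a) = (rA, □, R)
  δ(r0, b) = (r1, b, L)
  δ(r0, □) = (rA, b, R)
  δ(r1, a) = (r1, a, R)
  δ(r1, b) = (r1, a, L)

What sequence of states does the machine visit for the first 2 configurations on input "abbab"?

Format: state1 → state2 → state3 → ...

Execution trace:
Initial: [r0]abbab
Step 1: δ(r0, a) = (rA, □, R) → □[rA]bbab

The machine reaches the accept state rA and halts.

State sequence: r0 → rA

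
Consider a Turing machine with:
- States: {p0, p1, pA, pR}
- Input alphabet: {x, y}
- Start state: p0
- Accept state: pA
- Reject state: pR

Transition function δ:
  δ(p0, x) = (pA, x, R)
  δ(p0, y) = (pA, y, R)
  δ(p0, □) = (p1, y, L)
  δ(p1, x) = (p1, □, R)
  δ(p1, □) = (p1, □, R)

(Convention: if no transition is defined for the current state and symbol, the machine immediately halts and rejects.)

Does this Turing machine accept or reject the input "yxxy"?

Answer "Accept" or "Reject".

Execution trace:
Initial: [p0]yxxy
Step 1: δ(p0, y) = (pA, y, R) → y[pA]xxy

The machine reaches the accept state pA and halts.

Answer: Accept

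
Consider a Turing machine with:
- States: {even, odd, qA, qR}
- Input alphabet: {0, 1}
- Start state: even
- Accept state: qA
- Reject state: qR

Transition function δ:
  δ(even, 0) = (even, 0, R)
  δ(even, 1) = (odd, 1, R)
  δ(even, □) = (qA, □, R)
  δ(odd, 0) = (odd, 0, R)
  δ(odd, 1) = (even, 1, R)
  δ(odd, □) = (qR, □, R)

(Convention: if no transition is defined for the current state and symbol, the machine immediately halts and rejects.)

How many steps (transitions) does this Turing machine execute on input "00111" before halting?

Execution trace:
Initial: [even]00111
Step 1: δ(even, 0) = (even, 0, R) → 0[even]0111
Step 2: δ(even, 0) = (even, 0, R) → 00[even]111
Step 3: δ(even, 1) = (odd, 1, R) → 001[odd]11
Step 4: δ(odd, 1) = (even, 1, R) → 0011[even]1
Step 5: δ(even, 1) = (odd, 1, R) → 00111[odd]□
Step 6: δ(odd, □) = (qR, □, R) → 00111□[qR]□

The machine reaches the reject state qR and halts.

The machine executed 6 steps before halting.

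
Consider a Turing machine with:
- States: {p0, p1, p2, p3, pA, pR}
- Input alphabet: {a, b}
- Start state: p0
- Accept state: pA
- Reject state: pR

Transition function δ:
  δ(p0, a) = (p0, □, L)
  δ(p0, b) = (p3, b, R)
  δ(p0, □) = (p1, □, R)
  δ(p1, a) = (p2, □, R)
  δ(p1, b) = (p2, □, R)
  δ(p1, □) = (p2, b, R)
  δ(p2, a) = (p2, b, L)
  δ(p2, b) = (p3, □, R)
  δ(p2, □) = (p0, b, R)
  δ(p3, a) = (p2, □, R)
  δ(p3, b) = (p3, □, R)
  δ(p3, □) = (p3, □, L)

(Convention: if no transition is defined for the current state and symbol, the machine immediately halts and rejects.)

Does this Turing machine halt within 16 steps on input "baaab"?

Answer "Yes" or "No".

Execution trace:
Initial: [p0]baaab
Step 1: δ(p0, b) = (p3, b, R) → b[p3]aaab
Step 2: δ(p3, a) = (p2, □, R) → b□[p2]aab
Step 3: δ(p2, a) = (p2, b, L) → b[p2]□bab
Step 4: δ(p2, □) = (p0, b, R) → bb[p0]bab
Step 5: δ(p0, b) = (p3, b, R) → bbb[p3]ab
Step 6: δ(p3, a) = (p2, □, R) → bbb□[p2]b
Step 7: δ(p2, b) = (p3, □, R) → bbb□□[p3]□
Step 8: δ(p3, □) = (p3, □, L) → bbb□[p3]□□
Step 9: δ(p3, □) = (p3, □, L) → bbb[p3]□□□
Step 10: δ(p3, □) = (p3, □, L) → bb[p3]b□□□
Step 11: δ(p3, b) = (p3, □, R) → bb□[p3]□□□
Step 12: δ(p3, □) = (p3, □, L) → bb[p3]□□□□
Step 13: δ(p3, □) = (p3, □, L) → b[p3]b□□□□
Step 14: δ(p3, b) = (p3, □, R) → b□[p3]□□□□
Step 15: δ(p3, □) = (p3, □, L) → b[p3]□□□□□
Step 16: δ(p3, □) = (p3, □, L) → [p3]b□□□□□

The machine has not reached a halting state after 16 steps.
The machine did not halt within the 16-step bound.

Answer: No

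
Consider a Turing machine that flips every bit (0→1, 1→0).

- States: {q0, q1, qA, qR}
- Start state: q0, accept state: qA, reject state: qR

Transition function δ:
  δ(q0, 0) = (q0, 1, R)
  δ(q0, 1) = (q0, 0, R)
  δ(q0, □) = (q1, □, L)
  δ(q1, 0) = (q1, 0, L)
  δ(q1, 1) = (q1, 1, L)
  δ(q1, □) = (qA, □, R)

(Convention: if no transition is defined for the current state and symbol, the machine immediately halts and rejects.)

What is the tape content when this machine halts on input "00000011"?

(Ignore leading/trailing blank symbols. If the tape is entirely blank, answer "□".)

Execution trace:
Initial: [q0]00000011
Step 1: δ(q0, 0) = (q0, 1, R) → 1[q0]0000011
Step 2: δ(q0, 0) = (q0, 1, R) → 11[q0]000011
Step 3: δ(q0, 0) = (q0, 1, R) → 111[q0]00011
Step 4: δ(q0, 0) = (q0, 1, R) → 1111[q0]0011
Step 5: δ(q0, 0) = (q0, 1, R) → 11111[q0]011
Step 6: δ(q0, 0) = (q0, 1, R) → 111111[q0]11
Step 7: δ(q0, 1) = (q0, 0, R) → 1111110[q0]1
Step 8: δ(q0, 1) = (q0, 0, R) → 11111100[q0]□
Step 9: δ(q0, □) = (q1, □, L) → 1111110[q1]0□
Step 10: δ(q1, 0) = (q1, 0, L) → 111111[q1]00□
Step 11: δ(q1, 0) = (q1, 0, L) → 11111[q1]100□
Step 12: δ(q1, 1) = (q1, 1, L) → 1111[q1]1100□
Step 13: δ(q1, 1) = (q1, 1, L) → 111[q1]11100□
Step 14: δ(q1, 1) = (q1, 1, L) → 11[q1]111100□
Step 15: δ(q1, 1) = (q1, 1, L) → 1[q1]1111100□
Step 16: δ(q1, 1) = (q1, 1, L) → [q1]11111100□
Step 17: δ(q1, 1) = (q1, 1, L) → [q1]□11111100□
Step 18: δ(q1, □) = (qA, □, R) → □[qA]11111100□

The machine reaches the accept state qA and halts.

Final tape (ignoring leading/trailing blanks): 11111100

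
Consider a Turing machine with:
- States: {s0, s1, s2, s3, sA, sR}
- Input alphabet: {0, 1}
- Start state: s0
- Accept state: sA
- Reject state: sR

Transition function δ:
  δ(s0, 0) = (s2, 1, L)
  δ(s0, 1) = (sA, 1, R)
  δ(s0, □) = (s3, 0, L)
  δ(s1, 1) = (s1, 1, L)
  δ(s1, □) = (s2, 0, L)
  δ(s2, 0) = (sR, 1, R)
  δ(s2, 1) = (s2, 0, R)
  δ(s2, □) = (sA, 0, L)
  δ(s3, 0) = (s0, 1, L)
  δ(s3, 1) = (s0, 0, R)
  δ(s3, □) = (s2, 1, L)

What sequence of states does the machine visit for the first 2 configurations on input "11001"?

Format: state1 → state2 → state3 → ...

Execution trace:
Initial: [s0]11001
Step 1: δ(s0, 1) = (sA, 1, R) → 1[sA]1001

The machine reaches the accept state sA and halts.

State sequence: s0 → sA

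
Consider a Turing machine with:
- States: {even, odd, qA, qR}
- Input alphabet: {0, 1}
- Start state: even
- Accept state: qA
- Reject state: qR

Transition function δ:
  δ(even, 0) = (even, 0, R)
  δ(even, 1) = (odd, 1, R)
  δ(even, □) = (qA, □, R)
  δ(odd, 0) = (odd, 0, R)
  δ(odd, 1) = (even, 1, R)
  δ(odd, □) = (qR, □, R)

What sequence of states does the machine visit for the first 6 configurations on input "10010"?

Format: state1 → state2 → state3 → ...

Execution trace:
Initial: [even]10010
Step 1: δ(even, 1) = (odd, 1, R) → 1[odd]0010
Step 2: δ(odd, 0) = (odd, 0, R) → 10[odd]010
Step 3: δ(odd, 0) = (odd, 0, R) → 100[odd]10
Step 4: δ(odd, 1) = (even, 1, R) → 1001[even]0
Step 5: δ(even, 0) = (even, 0, R) → 10010[even]□

State sequence: even → odd → odd → odd → even → even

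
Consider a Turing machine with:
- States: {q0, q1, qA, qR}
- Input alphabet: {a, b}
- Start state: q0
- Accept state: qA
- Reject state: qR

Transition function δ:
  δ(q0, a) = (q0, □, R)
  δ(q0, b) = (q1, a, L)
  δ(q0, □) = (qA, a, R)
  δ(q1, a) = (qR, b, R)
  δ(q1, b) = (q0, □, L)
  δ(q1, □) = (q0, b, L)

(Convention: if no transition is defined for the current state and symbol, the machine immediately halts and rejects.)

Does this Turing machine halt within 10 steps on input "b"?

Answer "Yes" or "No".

Execution trace:
Initial: [q0]b
Step 1: δ(q0, b) = (q1, a, L) → [q1]□a
Step 2: δ(q1, □) = (q0, b, L) → [q0]□ba
Step 3: δ(q0, □) = (qA, a, R) → a[qA]ba

The machine reaches the accept state qA and halts.
The machine halted after 3 steps (within the 10-step bound).

Answer: Yes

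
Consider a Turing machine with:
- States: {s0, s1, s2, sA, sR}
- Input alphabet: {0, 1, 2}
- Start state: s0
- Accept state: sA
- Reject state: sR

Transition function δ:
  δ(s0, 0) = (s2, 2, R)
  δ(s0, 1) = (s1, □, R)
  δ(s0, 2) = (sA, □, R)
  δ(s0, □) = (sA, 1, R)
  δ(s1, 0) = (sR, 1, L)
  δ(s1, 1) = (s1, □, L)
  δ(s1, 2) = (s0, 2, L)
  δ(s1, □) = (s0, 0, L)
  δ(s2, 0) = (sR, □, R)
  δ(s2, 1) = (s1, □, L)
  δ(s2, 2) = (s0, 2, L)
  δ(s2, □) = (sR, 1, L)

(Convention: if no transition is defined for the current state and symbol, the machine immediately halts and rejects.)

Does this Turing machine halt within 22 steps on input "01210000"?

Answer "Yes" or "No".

Execution trace:
Initial: [s0]01210000
Step 1: δ(s0, 0) = (s2, 2, R) → 2[s2]1210000
Step 2: δ(s2, 1) = (s1, □, L) → [s1]2□210000
Step 3: δ(s1, 2) = (s0, 2, L) → [s0]□2□210000
Step 4: δ(s0, □) = (sA, 1, R) → 1[sA]2□210000

The machine reaches the accept state sA and halts.
The machine halted after 4 steps (within the 22-step bound).

Answer: Yes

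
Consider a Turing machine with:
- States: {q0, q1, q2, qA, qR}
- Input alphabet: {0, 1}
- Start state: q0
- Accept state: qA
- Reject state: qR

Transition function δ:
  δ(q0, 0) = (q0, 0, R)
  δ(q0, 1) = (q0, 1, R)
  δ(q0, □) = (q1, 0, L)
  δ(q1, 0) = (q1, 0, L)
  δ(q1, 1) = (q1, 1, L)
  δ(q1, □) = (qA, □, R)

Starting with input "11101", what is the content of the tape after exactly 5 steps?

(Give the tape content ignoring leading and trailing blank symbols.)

Execution trace:
Initial: [q0]11101
Step 1: δ(q0, 1) = (q0, 1, R) → 1[q0]1101
Step 2: δ(q0, 1) = (q0, 1, R) → 11[q0]101
Step 3: δ(q0, 1) = (q0, 1, R) → 111[q0]01
Step 4: δ(q0, 0) = (q0, 0, R) → 1110[q0]1
Step 5: δ(q0, 1) = (q0, 1, R) → 11101[q0]□

After 5 steps, the tape (ignoring leading/trailing blanks) is: 11101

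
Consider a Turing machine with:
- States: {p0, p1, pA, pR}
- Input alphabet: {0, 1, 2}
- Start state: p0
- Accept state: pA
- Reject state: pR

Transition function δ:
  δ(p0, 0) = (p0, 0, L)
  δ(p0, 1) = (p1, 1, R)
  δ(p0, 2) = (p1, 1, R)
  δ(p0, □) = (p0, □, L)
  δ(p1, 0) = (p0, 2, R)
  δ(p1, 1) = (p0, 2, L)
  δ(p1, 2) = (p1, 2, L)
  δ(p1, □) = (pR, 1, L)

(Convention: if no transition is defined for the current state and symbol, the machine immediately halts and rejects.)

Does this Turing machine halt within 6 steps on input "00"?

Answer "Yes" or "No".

Execution trace:
Initial: [p0]00
Step 1: δ(p0, 0) = (p0, 0, L) → [p0]□00
Step 2: δ(p0, □) = (p0, □, L) → [p0]□□00
Step 3: δ(p0, □) = (p0, □, L) → [p0]□□□00
Step 4: δ(p0, □) = (p0, □, L) → [p0]□□□□00
Step 5: δ(p0, □) = (p0, □, L) → [p0]□□□□□00
Step 6: δ(p0, □) = (p0, □, L) → [p0]□□□□□□00

The machine has not reached a halting state after 6 steps.
The machine did not halt within the 6-step bound.

Answer: No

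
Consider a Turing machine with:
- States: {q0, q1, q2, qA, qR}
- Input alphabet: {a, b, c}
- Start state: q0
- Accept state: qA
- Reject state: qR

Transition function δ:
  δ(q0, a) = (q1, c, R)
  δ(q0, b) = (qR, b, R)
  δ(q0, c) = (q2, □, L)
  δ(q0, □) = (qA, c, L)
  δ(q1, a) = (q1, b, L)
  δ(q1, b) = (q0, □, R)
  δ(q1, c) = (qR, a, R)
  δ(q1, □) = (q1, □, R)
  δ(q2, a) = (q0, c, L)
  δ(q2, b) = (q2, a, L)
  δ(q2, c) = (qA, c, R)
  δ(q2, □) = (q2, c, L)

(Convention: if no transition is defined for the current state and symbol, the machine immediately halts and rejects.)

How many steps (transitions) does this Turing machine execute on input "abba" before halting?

Execution trace:
Initial: [q0]abba
Step 1: δ(q0, a) = (q1, c, R) → c[q1]bba
Step 2: δ(q1, b) = (q0, □, R) → c□[q0]ba
Step 3: δ(q0, b) = (qR, b, R) → c□b[qR]a

The machine reaches the reject state qR and halts.

The machine executed 3 steps before halting.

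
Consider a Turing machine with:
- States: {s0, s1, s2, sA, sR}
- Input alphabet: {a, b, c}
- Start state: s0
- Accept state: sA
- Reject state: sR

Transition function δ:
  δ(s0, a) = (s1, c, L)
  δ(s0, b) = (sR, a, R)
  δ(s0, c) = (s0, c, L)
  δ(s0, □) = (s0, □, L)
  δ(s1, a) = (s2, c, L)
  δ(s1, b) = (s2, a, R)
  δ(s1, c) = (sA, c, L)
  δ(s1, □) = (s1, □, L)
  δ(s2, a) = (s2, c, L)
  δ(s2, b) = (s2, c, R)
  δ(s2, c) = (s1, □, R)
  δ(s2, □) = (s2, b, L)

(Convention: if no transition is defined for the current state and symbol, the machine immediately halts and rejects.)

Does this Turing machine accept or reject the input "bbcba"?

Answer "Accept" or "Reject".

Execution trace:
Initial: [s0]bbcba
Step 1: δ(s0, b) = (sR, a, R) → a[sR]bcba

The machine reaches the reject state sR and halts.

Answer: Reject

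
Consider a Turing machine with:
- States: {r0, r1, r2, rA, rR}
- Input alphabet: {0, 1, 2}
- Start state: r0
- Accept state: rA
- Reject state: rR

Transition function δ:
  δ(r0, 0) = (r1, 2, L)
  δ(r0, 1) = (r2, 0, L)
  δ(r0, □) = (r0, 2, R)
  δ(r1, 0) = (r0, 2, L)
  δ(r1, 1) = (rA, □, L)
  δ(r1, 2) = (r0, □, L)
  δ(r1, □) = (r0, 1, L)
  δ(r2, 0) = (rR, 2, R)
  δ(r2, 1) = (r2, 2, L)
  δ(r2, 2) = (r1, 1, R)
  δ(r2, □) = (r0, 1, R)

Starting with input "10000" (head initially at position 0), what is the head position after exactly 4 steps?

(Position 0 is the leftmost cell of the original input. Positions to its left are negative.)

Execution trace (head position shown):
Step 0: [r0]10000  (head at position 0)
Step 1: move left → [r2]□00000  (head at position -1)
Step 2: move right → 1[r0]00000  (head at position 0)
Step 3: move left → [r1]120000  (head at position -1)
Step 4: move left → [rA]□□20000  (head at position -2)

After 4 steps, the head is at position -2.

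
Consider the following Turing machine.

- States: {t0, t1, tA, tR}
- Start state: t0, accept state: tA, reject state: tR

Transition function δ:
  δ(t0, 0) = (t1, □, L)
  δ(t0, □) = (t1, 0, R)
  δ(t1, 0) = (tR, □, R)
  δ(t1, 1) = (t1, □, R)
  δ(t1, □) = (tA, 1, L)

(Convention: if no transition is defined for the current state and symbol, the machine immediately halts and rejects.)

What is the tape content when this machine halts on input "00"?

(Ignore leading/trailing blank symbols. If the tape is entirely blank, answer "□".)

Execution trace:
Initial: [t0]00
Step 1: δ(t0, 0) = (t1, □, L) → [t1]□□0
Step 2: δ(t1, □) = (tA, 1, L) → [tA]□1□0

The machine reaches the accept state tA and halts.

Final tape (ignoring leading/trailing blanks): 1□0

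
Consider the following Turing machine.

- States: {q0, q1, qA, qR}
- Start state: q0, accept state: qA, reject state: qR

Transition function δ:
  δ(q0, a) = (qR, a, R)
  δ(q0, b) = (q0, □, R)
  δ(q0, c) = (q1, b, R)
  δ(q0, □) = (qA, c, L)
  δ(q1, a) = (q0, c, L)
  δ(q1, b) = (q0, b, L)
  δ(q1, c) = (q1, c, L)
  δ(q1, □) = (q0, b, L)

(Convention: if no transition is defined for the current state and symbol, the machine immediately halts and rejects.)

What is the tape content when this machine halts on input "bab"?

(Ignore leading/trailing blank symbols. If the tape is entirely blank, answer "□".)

Execution trace:
Initial: [q0]bab
Step 1: δ(q0, b) = (q0, □, R) → □[q0]ab
Step 2: δ(q0, a) = (qR, a, R) → □a[qR]b

The machine reaches the reject state qR and halts.

Final tape (ignoring leading/trailing blanks): ab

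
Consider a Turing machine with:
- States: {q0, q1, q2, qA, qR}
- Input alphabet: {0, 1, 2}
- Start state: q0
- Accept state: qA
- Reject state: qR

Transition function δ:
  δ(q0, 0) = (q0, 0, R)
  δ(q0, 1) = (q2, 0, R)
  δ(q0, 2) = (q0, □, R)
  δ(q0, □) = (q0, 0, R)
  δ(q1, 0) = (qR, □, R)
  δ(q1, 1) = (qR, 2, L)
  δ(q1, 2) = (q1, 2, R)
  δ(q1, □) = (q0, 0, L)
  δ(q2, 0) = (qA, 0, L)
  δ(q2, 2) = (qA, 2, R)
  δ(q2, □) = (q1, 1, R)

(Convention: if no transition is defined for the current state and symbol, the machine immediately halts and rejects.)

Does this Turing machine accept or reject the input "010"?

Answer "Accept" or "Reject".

Execution trace:
Initial: [q0]010
Step 1: δ(q0, 0) = (q0, 0, R) → 0[q0]10
Step 2: δ(q0, 1) = (q2, 0, R) → 00[q2]0
Step 3: δ(q2, 0) = (qA, 0, L) → 0[qA]00

The machine reaches the accept state qA and halts.

Answer: Accept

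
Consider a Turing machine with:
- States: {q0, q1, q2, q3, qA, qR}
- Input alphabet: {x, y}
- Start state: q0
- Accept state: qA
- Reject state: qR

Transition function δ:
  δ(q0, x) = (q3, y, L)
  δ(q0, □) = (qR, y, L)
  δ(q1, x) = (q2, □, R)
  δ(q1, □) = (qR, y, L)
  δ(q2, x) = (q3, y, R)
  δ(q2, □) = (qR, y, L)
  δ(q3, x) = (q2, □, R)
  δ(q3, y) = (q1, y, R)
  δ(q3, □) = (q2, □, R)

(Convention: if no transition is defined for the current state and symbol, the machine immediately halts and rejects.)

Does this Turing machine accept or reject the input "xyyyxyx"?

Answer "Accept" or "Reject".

Execution trace:
Initial: [q0]xyyyxyx
Step 1: δ(q0, x) = (q3, y, L) → [q3]□yyyyxyx
Step 2: δ(q3, □) = (q2, □, R) → □[q2]yyyyxyx

No transition is defined for δ(q2, y). By convention the machine halts and rejects.

Answer: Reject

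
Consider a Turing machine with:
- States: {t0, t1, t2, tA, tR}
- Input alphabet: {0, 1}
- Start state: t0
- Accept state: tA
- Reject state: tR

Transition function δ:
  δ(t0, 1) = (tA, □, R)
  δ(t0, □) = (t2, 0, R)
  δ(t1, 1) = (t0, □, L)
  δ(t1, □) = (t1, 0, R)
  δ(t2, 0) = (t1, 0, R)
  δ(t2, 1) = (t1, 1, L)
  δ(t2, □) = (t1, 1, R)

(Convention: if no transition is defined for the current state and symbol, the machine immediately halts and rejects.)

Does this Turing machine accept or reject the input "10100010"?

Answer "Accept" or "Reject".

Execution trace:
Initial: [t0]10100010
Step 1: δ(t0, 1) = (tA, □, R) → □[tA]0100010

The machine reaches the accept state tA and halts.

Answer: Accept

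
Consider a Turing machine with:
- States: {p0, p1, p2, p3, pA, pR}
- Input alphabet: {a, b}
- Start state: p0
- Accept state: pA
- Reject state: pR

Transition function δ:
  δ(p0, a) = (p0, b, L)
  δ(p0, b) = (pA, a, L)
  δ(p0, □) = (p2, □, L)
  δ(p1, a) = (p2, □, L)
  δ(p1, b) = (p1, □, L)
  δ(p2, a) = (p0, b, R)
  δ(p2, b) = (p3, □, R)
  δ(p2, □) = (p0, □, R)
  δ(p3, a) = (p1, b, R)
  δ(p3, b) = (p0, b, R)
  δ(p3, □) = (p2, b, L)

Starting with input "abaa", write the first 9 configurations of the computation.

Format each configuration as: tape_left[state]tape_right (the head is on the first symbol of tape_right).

Transitions applied:
Step 1: δ(p0, a) = (p0, b, L)
Step 2: δ(p0, □) = (p2, □, L)
Step 3: δ(p2, □) = (p0, □, R)
Step 4: δ(p0, □) = (p2, □, L)
Step 5: δ(p2, □) = (p0, □, R)
Step 6: δ(p0, □) = (p2, □, L)
Step 7: δ(p2, □) = (p0, □, R)
Step 8: δ(p0, □) = (p2, □, L)

The first 9 configurations are:
[p0]abaa ⊢ [p0]□bbaa ⊢ [p2]□□bbaa ⊢ □[p0]□bbaa ⊢ [p2]□□bbaa ⊢ □[p0]□bbaa ⊢ [p2]□□bbaa ⊢ □[p0]□bbaa ⊢ [p2]□□bbaa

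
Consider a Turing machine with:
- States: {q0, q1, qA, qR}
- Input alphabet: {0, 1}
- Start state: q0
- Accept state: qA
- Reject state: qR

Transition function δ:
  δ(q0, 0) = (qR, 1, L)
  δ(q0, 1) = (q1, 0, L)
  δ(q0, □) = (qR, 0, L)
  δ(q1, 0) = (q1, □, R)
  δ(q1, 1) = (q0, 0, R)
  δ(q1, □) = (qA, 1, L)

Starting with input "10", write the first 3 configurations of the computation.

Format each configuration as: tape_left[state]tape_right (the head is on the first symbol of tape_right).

Transitions applied:
Step 1: δ(q0, 1) = (q1, 0, L)
Step 2: δ(q1, □) = (qA, 1, L)

The first 3 configurations are:
[q0]10 ⊢ [q1]□00 ⊢ [qA]□100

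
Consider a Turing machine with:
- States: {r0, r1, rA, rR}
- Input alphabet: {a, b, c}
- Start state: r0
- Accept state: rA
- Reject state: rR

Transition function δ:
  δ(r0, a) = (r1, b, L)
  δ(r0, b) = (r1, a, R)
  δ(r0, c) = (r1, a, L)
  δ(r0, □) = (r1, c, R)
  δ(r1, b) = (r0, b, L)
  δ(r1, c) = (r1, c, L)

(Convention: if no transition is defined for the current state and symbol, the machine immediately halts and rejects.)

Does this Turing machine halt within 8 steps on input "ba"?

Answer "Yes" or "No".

Execution trace:
Initial: [r0]ba
Step 1: δ(r0, b) = (r1, a, R) → a[r1]a

No transition is defined for δ(r1, a). By convention the machine halts and rejects.
The machine halted after 1 step (within the 8-step bound).

Answer: Yes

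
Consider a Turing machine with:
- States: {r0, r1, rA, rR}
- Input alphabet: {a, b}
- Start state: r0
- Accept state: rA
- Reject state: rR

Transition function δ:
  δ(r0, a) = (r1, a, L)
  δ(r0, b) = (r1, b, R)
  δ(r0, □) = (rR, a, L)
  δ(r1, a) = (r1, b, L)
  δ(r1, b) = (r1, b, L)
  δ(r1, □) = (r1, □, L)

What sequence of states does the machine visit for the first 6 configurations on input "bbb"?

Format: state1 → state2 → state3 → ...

Execution trace:
Initial: [r0]bbb
Step 1: δ(r0, b) = (r1, b, R) → b[r1]bb
Step 2: δ(r1, b) = (r1, b, L) → [r1]bbb
Step 3: δ(r1, b) = (r1, b, L) → [r1]□bbb
Step 4: δ(r1, □) = (r1, □, L) → [r1]□□bbb
Step 5: δ(r1, □) = (r1, □, L) → [r1]□□□bbb

State sequence: r0 → r1 → r1 → r1 → r1 → r1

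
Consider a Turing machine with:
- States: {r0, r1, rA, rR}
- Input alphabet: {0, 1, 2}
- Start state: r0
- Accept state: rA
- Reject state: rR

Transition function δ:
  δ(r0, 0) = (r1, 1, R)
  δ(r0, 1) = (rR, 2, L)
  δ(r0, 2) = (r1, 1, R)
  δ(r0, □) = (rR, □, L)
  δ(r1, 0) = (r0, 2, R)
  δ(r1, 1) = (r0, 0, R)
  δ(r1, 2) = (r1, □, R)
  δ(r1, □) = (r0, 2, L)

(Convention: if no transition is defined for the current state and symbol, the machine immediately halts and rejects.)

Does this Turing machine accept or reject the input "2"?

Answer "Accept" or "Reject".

Execution trace:
Initial: [r0]2
Step 1: δ(r0, 2) = (r1, 1, R) → 1[r1]□
Step 2: δ(r1, □) = (r0, 2, L) → [r0]12
Step 3: δ(r0, 1) = (rR, 2, L) → [rR]□22

The machine reaches the reject state rR and halts.

Answer: Reject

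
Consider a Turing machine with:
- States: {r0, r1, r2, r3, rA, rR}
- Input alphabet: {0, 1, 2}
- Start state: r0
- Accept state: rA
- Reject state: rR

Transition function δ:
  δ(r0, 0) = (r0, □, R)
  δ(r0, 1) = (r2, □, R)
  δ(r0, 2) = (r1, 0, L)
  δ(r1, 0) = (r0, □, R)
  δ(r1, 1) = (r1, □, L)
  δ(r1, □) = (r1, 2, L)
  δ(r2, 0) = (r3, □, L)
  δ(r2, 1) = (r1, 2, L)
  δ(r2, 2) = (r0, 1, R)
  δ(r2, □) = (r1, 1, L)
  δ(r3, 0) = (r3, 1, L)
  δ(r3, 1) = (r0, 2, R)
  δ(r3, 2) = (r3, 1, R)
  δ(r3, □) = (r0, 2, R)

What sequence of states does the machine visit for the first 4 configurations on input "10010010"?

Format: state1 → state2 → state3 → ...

Execution trace:
Initial: [r0]10010010
Step 1: δ(r0, 1) = (r2, □, R) → □[r2]0010010
Step 2: δ(r2, 0) = (r3, □, L) → [r3]□□010010
Step 3: δ(r3, □) = (r0, 2, R) → 2[r0]□010010

No transition is defined for δ(r0, □). By convention the machine halts and rejects.

State sequence: r0 → r2 → r3 → r0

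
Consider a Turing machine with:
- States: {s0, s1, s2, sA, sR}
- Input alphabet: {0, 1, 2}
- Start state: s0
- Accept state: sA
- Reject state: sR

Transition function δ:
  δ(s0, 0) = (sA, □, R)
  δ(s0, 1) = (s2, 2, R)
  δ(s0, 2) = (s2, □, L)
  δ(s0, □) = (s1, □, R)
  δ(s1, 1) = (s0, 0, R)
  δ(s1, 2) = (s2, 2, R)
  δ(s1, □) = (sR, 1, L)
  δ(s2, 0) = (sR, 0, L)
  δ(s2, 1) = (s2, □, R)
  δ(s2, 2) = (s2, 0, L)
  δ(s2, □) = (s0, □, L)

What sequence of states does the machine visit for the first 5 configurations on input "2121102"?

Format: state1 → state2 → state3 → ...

Execution trace:
Initial: [s0]2121102
Step 1: δ(s0, 2) = (s2, □, L) → [s2]□□121102
Step 2: δ(s2, □) = (s0, □, L) → [s0]□□□121102
Step 3: δ(s0, □) = (s1, □, R) → □[s1]□□121102
Step 4: δ(s1, □) = (sR, 1, L) → [sR]□1□121102

The machine reaches the reject state sR and halts.

State sequence: s0 → s2 → s0 → s1 → sR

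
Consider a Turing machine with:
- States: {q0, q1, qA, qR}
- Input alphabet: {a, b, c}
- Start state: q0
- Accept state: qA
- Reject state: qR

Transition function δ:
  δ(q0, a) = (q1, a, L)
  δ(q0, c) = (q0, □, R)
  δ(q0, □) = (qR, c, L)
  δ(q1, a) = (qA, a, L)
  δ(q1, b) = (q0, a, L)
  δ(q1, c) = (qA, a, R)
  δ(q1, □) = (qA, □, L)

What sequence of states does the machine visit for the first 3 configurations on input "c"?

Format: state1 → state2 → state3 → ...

Execution trace:
Initial: [q0]c
Step 1: δ(q0, c) = (q0, □, R) → □[q0]□
Step 2: δ(q0, □) = (qR, c, L) → [qR]□c

The machine reaches the reject state qR and halts.

State sequence: q0 → q0 → qR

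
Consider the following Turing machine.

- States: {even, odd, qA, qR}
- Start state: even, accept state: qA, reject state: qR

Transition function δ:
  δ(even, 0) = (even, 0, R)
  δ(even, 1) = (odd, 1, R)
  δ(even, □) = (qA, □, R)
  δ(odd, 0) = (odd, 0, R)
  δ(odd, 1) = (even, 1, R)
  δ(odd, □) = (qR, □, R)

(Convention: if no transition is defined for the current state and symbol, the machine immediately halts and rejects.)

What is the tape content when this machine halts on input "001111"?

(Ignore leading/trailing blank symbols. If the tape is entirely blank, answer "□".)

Execution trace:
Initial: [even]001111
Step 1: δ(even, 0) = (even, 0, R) → 0[even]01111
Step 2: δ(even, 0) = (even, 0, R) → 00[even]1111
Step 3: δ(even, 1) = (odd, 1, R) → 001[odd]111
Step 4: δ(odd, 1) = (even, 1, R) → 0011[even]11
Step 5: δ(even, 1) = (odd, 1, R) → 00111[odd]1
Step 6: δ(odd, 1) = (even, 1, R) → 001111[even]□
Step 7: δ(even, □) = (qA, □, R) → 001111□[qA]□

The machine reaches the accept state qA and halts.

Final tape (ignoring leading/trailing blanks): 001111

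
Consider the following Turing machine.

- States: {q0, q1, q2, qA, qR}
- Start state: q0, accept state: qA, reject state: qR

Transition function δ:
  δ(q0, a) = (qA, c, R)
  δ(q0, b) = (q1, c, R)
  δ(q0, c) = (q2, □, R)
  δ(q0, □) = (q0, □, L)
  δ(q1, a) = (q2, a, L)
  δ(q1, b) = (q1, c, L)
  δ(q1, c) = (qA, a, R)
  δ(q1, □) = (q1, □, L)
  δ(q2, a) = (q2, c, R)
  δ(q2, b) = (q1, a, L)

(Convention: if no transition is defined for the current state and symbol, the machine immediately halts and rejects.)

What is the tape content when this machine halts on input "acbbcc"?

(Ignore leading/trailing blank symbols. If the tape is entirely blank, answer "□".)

Execution trace:
Initial: [q0]acbbcc
Step 1: δ(q0, a) = (qA, c, R) → c[qA]cbbcc

The machine reaches the accept state qA and halts.

Final tape (ignoring leading/trailing blanks): ccbbcc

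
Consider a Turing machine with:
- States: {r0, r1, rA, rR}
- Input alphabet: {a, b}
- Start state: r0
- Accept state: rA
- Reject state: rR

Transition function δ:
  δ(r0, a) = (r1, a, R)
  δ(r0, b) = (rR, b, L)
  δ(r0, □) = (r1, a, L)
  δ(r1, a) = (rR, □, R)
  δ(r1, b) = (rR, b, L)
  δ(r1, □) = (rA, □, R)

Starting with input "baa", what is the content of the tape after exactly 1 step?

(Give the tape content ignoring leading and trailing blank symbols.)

Execution trace:
Initial: [r0]baa
Step 1: δ(r0, b) = (rR, b, L) → [rR]□baa

The machine reaches the reject state rR and halts.

After 1 step, the tape (ignoring leading/trailing blanks) is: baa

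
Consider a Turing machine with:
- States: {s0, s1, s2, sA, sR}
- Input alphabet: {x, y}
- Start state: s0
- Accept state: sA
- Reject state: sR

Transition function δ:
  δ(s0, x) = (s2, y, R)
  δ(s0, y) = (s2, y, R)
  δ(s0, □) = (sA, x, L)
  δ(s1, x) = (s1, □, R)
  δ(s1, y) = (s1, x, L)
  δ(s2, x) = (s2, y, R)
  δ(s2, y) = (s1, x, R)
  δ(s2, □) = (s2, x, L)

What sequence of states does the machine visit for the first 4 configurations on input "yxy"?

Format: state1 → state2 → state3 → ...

Execution trace:
Initial: [s0]yxy
Step 1: δ(s0, y) = (s2, y, R) → y[s2]xy
Step 2: δ(s2, x) = (s2, y, R) → yy[s2]y
Step 3: δ(s2, y) = (s1, x, R) → yyx[s1]□

No transition is defined for δ(s1, □). By convention the machine halts and rejects.

State sequence: s0 → s2 → s2 → s1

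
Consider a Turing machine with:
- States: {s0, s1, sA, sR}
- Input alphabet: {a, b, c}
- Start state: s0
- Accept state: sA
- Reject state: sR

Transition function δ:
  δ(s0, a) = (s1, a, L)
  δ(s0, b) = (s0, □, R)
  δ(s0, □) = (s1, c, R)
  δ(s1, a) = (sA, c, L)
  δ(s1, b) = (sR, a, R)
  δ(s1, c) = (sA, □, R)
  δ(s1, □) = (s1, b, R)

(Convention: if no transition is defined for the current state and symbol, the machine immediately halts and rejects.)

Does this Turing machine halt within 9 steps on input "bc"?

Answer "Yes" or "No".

Execution trace:
Initial: [s0]bc
Step 1: δ(s0, b) = (s0, □, R) → □[s0]c

No transition is defined for δ(s0, c). By convention the machine halts and rejects.
The machine halted after 1 step (within the 9-step bound).

Answer: Yes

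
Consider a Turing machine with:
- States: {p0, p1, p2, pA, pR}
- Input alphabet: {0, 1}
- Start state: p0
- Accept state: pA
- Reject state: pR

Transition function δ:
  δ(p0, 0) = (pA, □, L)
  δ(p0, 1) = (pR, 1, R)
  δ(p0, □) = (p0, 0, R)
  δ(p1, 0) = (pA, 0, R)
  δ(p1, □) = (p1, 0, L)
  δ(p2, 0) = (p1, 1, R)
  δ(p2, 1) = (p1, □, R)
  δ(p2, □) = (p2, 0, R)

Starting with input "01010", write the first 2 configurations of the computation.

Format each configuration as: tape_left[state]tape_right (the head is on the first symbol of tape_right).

Transitions applied:
Step 1: δ(p0, 0) = (pA, □, L)

The first 2 configurations are:
[p0]01010 ⊢ [pA]□□1010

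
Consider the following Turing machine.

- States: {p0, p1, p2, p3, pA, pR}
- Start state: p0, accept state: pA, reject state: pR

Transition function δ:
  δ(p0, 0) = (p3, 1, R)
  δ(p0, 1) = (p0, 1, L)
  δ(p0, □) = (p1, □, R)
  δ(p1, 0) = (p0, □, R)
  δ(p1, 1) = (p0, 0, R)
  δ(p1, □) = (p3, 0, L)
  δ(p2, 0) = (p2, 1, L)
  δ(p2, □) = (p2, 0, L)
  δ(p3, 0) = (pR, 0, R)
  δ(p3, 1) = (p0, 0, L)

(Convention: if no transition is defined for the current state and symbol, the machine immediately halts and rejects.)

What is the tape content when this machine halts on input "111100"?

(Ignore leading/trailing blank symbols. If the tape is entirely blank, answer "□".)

Execution trace:
Initial: [p0]111100
Step 1: δ(p0, 1) = (p0, 1, L) → [p0]□111100
Step 2: δ(p0, □) = (p1, □, R) → □[p1]111100
Step 3: δ(p1, 1) = (p0, 0, R) → □0[p0]11100
Step 4: δ(p0, 1) = (p0, 1, L) → □[p0]011100
Step 5: δ(p0, 0) = (p3, 1, R) → □1[p3]11100
Step 6: δ(p3, 1) = (p0, 0, L) → □[p0]101100
Step 7: δ(p0, 1) = (p0, 1, L) → [p0]□101100
Step 8: δ(p0, □) = (p1, □, R) → □[p1]101100
Step 9: δ(p1, 1) = (p0, 0, R) → □0[p0]01100
Step 10: δ(p0, 0) = (p3, 1, R) → □01[p3]1100
Step 11: δ(p3, 1) = (p0, 0, L) → □0[p0]10100
Step 12: δ(p0, 1) = (p0, 1, L) → □[p0]010100
Step 13: δ(p0, 0) = (p3, 1, R) → □1[p3]10100
Step 14: δ(p3, 1) = (p0, 0, L) → □[p0]100100
Step 15: δ(p0, 1) = (p0, 1, L) → [p0]□100100
Step 16: δ(p0, □) = (p1, □, R) → □[p1]100100
Step 17: δ(p1, 1) = (p0, 0, R) → □0[p0]00100
Step 18: δ(p0, 0) = (p3, 1, R) → □01[p3]0100
Step 19: δ(p3, 0) = (pR, 0, R) → □010[pR]100

The machine reaches the reject state pR and halts.

Final tape (ignoring leading/trailing blanks): 010100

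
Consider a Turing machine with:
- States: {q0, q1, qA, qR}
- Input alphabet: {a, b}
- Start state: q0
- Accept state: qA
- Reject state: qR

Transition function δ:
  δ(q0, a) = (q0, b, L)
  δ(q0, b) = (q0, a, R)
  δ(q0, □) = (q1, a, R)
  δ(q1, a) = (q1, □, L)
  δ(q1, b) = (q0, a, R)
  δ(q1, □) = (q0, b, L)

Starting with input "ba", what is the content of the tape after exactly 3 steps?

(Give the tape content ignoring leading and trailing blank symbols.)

Execution trace:
Initial: [q0]ba
Step 1: δ(q0, b) = (q0, a, R) → a[q0]a
Step 2: δ(q0, a) = (q0, b, L) → [q0]ab
Step 3: δ(q0, a) = (q0, b, L) → [q0]□bb

After 3 steps, the tape (ignoring leading/trailing blanks) is: bb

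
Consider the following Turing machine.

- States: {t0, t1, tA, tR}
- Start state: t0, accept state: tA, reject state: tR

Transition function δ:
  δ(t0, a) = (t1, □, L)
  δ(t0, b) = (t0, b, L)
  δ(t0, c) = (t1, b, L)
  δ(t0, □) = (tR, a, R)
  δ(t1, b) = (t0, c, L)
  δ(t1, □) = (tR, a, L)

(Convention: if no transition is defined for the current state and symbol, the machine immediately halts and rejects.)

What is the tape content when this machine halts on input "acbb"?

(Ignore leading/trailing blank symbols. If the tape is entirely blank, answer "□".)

Execution trace:
Initial: [t0]acbb
Step 1: δ(t0, a) = (t1, □, L) → [t1]□□cbb
Step 2: δ(t1, □) = (tR, a, L) → [tR]□a□cbb

The machine reaches the reject state tR and halts.

Final tape (ignoring leading/trailing blanks): a□cbb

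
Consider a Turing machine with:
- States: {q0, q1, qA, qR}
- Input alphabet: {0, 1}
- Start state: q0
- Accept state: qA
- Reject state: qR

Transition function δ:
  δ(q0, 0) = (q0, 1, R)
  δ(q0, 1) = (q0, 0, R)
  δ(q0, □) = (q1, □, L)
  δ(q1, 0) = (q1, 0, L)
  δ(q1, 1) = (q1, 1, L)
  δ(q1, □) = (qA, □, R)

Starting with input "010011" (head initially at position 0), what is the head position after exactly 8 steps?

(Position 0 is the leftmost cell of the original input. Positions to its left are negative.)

Execution trace (head position shown):
Step 0: [q0]010011  (head at position 0)
Step 1: move right → 1[q0]10011  (head at position 1)
Step 2: move right → 10[q0]0011  (head at position 2)
Step 3: move right → 101[q0]011  (head at position 3)
Step 4: move right → 1011[q0]11  (head at position 4)
Step 5: move right → 10110[q0]1  (head at position 5)
Step 6: move right → 101100[q0]□  (head at position 6)
Step 7: move left → 10110[q1]0□  (head at position 5)
Step 8: move left → 1011[q1]00□  (head at position 4)

After 8 steps, the head is at position 4.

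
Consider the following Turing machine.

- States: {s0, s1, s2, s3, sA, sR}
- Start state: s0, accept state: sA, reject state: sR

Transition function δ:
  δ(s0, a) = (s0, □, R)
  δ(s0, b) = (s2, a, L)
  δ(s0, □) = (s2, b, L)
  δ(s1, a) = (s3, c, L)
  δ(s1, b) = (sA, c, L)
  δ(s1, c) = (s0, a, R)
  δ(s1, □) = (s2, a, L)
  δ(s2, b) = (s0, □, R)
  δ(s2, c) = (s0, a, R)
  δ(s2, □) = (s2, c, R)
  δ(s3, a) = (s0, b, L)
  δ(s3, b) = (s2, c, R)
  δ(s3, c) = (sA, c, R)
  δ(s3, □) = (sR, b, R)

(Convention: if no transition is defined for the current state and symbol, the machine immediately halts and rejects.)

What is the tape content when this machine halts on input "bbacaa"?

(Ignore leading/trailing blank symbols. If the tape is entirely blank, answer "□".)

Execution trace:
Initial: [s0]bbacaa
Step 1: δ(s0, b) = (s2, a, L) → [s2]□abacaa
Step 2: δ(s2, □) = (s2, c, R) → c[s2]abacaa

No transition is defined for δ(s2, a). By convention the machine halts and rejects.

Final tape (ignoring leading/trailing blanks): cabacaa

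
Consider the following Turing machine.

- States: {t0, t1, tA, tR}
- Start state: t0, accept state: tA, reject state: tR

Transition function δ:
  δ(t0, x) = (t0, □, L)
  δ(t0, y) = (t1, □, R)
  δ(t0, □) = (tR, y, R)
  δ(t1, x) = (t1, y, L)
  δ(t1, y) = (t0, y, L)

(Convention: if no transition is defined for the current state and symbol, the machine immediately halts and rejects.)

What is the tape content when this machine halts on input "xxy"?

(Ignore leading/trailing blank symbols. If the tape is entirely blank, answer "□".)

Execution trace:
Initial: [t0]xxy
Step 1: δ(t0, x) = (t0, □, L) → [t0]□□xy
Step 2: δ(t0, □) = (tR, y, R) → y[tR]□xy

The machine reaches the reject state tR and halts.

Final tape (ignoring leading/trailing blanks): y□xy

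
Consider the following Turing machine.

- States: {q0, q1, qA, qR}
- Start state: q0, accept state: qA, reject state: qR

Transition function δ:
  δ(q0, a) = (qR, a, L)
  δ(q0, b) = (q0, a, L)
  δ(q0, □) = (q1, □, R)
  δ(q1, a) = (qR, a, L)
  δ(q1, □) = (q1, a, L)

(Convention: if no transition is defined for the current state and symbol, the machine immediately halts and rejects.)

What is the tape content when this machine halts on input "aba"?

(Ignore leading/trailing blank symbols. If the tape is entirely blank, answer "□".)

Execution trace:
Initial: [q0]aba
Step 1: δ(q0, a) = (qR, a, L) → [qR]□aba

The machine reaches the reject state qR and halts.

Final tape (ignoring leading/trailing blanks): aba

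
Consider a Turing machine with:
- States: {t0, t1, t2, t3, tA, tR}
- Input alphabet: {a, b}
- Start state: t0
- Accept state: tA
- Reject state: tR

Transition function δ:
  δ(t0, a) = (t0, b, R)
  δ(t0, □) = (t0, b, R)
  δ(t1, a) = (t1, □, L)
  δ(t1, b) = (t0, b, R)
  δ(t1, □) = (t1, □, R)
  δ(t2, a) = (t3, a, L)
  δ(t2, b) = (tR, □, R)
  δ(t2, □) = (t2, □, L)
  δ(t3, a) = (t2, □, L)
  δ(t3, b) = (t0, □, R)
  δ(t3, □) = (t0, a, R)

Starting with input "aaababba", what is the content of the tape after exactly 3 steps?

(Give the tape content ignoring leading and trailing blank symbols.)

Execution trace:
Initial: [t0]aaababba
Step 1: δ(t0, a) = (t0, b, R) → b[t0]aababba
Step 2: δ(t0, a) = (t0, b, R) → bb[t0]ababba
Step 3: δ(t0, a) = (t0, b, R) → bbb[t0]babba

No transition is defined for δ(t0, b). By convention the machine halts and rejects.

After 3 steps, the tape (ignoring leading/trailing blanks) is: bbbbabba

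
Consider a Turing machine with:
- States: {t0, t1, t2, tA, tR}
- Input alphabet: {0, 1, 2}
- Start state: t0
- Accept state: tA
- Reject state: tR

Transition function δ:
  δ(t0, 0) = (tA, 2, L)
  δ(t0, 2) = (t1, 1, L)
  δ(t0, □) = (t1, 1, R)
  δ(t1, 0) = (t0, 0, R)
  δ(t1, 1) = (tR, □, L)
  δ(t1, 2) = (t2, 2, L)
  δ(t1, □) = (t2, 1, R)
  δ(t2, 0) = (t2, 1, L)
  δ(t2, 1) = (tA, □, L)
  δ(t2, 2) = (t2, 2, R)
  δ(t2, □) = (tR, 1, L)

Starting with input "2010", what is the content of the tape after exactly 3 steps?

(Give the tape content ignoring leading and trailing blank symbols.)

Execution trace:
Initial: [t0]2010
Step 1: δ(t0, 2) = (t1, 1, L) → [t1]□1010
Step 2: δ(t1, □) = (t2, 1, R) → 1[t2]1010
Step 3: δ(t2, 1) = (tA, □, L) → [tA]1□010

The machine reaches the accept state tA and halts.

After 3 steps, the tape (ignoring leading/trailing blanks) is: 1□010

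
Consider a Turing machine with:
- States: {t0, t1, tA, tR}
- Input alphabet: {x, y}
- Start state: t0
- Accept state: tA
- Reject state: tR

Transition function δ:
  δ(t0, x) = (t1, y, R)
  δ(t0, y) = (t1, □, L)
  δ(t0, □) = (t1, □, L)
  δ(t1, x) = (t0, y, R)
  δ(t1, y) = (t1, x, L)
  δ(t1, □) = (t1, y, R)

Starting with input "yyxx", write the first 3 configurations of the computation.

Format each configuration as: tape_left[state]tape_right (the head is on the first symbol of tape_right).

Transitions applied:
Step 1: δ(t0, y) = (t1, □, L)
Step 2: δ(t1, □) = (t1, y, R)

The first 3 configurations are:
[t0]yyxx ⊢ [t1]□□yxx ⊢ y[t1]□yxx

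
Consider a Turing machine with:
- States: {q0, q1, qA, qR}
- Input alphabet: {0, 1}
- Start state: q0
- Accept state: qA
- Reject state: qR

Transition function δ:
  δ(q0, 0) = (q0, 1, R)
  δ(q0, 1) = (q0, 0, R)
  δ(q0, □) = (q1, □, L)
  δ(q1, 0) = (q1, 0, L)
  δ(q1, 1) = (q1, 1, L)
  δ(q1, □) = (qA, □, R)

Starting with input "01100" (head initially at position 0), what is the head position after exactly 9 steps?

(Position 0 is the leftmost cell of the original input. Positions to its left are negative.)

Execution trace (head position shown):
Step 0: [q0]01100  (head at position 0)
Step 1: move right → 1[q0]1100  (head at position 1)
Step 2: move right → 10[q0]100  (head at position 2)
Step 3: move right → 100[q0]00  (head at position 3)
Step 4: move right → 1001[q0]0  (head at position 4)
Step 5: move right → 10011[q0]□  (head at position 5)
Step 6: move left → 1001[q1]1□  (head at position 4)
Step 7: move left → 100[q1]11□  (head at position 3)
Step 8: move left → 10[q1]011□  (head at position 2)
Step 9: move left → 1[q1]0011□  (head at position 1)

After 9 steps, the head is at position 1.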